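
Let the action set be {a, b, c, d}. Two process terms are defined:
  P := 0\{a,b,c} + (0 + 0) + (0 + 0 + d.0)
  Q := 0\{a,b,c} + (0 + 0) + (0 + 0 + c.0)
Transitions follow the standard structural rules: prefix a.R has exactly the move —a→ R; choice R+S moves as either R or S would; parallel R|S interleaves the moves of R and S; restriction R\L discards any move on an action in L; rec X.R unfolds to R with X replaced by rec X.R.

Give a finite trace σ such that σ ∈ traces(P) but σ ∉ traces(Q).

d

LTS(P): 2 reachable states
  s0 = 0\{a,b,c} + (0 + 0) + (0 + 0 + d.0) | --d--▸ s1
  s1 = 0 | (no moves)
LTS(Q): 2 reachable states
  t0 = 0\{a,b,c} + (0 + 0) + (0 + 0 + c.0) | --c--▸ t1
  t1 = 0 | (no moves)
Trace ⟨d⟩ through P, begin at {s0}:
  [1] d ⇒ {s1}
  P completes σ.
Trace ⟨d⟩ through Q, begin at {t0}:
  [1] d ⇒ no successor for Q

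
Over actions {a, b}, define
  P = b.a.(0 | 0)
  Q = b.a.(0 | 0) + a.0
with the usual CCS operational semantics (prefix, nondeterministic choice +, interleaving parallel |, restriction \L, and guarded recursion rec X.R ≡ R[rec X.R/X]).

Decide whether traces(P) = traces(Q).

trace-distinct — witness ⟨a⟩

Reachable graph of P (3 states):
  p0 = b.a.(0 | 0) :: —b→ p1
  p1 = a.(0 | 0) :: —a→ p2
  p2 = 0 | 0 :: ∅
Reachable graph of Q (4 states):
  q0 = b.a.(0 | 0) + a.0 :: —a→ q1, —b→ q2
  q1 = 0 :: ∅
  q2 = a.(0 | 0) :: —a→ q3
  q3 = 0 | 0 :: ∅
Executing a from Q (initial set {q0}):
  [1] a ⇒ {q1}
  Q completes σ.
Executing a from P (initial set {p0}):
  [1] a ⇒ ∅  — P cannot continue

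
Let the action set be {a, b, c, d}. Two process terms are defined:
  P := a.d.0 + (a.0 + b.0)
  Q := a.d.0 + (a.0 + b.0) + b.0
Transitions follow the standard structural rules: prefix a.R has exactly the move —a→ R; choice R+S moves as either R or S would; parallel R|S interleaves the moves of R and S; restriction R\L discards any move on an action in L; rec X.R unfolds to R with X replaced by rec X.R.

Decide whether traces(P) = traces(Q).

P's transition system — 3 states:
  p0 = a.d.0 + (a.0 + b.0) has moves =a=> p1, =a=> p2, =b=> p1
  p1 = 0 has moves ∅
  p2 = d.0 has moves =d=> p1
Q's transition system — 3 states:
  q0 = a.d.0 + (a.0 + b.0) + b.0 has moves =a=> q1, =a=> q2, =b=> q1
  q1 = 0 has moves ∅
  q2 = d.0 has moves =d=> q1
Partition-refinement fixed point:
  B0 = {p0, q0}
  B1 = {p1, q1}
  B2 = {p2, q2}
p0 ∈ B0, q0 ∈ B0 → same block
Bisimilar ⇒ trace-equivalent.

YES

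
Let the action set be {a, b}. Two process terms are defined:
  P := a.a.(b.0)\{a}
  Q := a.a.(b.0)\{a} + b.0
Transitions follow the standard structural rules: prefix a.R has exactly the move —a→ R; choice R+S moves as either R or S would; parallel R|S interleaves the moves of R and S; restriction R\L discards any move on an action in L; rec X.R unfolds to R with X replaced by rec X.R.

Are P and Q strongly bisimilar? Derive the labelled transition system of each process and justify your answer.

P's transition system — 4 states:
  m0 = a.a.(b.0)\{a} has moves =a=> m1
  m1 = a.(b.0)\{a} has moves =a=> m2
  m2 = (b.0)\{a} has moves =b=> m3
  m3 = 0\{a} has moves stopped
Q's transition system — 5 states:
  n0 = a.a.(b.0)\{a} + b.0 has moves =a=> n1, =b=> n2
  n1 = a.(b.0)\{a} has moves =a=> n3
  n2 = 0 has moves stopped
  n3 = (b.0)\{a} has moves =b=> n4
  n4 = 0\{a} has moves stopped
Partition-refinement fixed point:
  B0 = {m0}
  B1 = {m1, n1}
  B2 = {m2, n3}
  B3 = {m3, n2, n4}
  B4 = {n0}
m0 ∈ B0, n0 ∈ B4 → different blocks

not bisimilar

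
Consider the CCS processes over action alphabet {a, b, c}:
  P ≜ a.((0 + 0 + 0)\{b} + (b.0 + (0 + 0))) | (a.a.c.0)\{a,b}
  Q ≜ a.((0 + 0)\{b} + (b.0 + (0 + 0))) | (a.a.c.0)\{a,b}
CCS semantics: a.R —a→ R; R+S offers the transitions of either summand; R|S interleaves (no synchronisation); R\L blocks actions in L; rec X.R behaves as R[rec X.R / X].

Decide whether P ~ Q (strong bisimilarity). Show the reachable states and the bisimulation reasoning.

LTS(P): 3 reachable states
  u0 = a.((0 + 0 + 0)\{b} + (b.0 + (0 + 0))) | (a.a.c.0)\{a,b} ⊢ ··a··> u1
  u1 = ((0 + 0 + 0)\{b} + (b.0 + (0 + 0))) | (a.a.c.0)\{a,b} ⊢ ··b··> u2
  u2 = 0 | (a.a.c.0)\{a,b} ⊢ stopped
LTS(Q): 3 reachable states
  v0 = a.((0 + 0)\{b} + (b.0 + (0 + 0))) | (a.a.c.0)\{a,b} ⊢ ··a··> v1
  v1 = ((0 + 0)\{b} + (b.0 + (0 + 0))) | (a.a.c.0)\{a,b} ⊢ ··b··> v2
  v2 = 0 | (a.a.c.0)\{a,b} ⊢ stopped
Partition-refinement fixed point:
  B0 = {u0, v0}
  B1 = {u1, v1}
  B2 = {u2, v2}
u0 ∈ B0, v0 ∈ B0 → same block

YES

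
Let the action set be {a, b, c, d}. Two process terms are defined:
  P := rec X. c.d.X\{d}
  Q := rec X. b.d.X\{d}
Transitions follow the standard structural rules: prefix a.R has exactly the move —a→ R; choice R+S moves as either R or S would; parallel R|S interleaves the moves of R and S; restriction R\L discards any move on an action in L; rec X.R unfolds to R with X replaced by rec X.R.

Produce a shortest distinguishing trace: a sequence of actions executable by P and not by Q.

LTS(P): 4 reachable states
  u0 = rec X. c.d.X\{d} → -c-> u1
  u1 = d.(rec X. c.d.X\{d})\{d} → -d-> u2
  u2 = (rec X. c.d.X\{d})\{d} → -c-> u3
  u3 = (d.(rec X. c.d.X\{d})\{d})\{d} → stopped
LTS(Q): 4 reachable states
  v0 = rec X. b.d.X\{d} → -b-> v1
  v1 = d.(rec X. b.d.X\{d})\{d} → -d-> v2
  v2 = (rec X. b.d.X\{d})\{d} → -b-> v3
  v3 = (d.(rec X. b.d.X\{d})\{d})\{d} → stopped
Trace ⟨c⟩ through P, begin at {u0}:
  step 1 (c): {u1}
  P completes σ.
Trace ⟨c⟩ through Q, begin at {v0}:
  step 1 (c): no successor for Q

c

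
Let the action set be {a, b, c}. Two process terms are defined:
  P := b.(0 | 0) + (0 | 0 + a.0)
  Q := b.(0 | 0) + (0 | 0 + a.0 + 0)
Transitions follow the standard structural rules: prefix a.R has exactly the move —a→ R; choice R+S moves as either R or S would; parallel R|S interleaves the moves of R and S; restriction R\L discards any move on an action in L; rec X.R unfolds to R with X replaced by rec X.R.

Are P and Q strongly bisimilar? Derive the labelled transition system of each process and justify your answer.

YES

P's transition system — 3 states:
  u0 = b.(0 | 0) + (0 | 0 + a.0) | --a--▸ u1, --b--▸ u2
  u1 = 0 | (no moves)
  u2 = 0 | 0 | (no moves)
Q's transition system — 3 states:
  v0 = b.(0 | 0) + (0 | 0 + a.0 + 0) | --a--▸ v1, --b--▸ v2
  v1 = 0 | (no moves)
  v2 = 0 | 0 | (no moves)
Bisimilarity quotient blocks:
  B0 = {u0, v0}
  B1 = {u1, u2, v1, v2}
u0 ∈ B0, v0 ∈ B0 → same block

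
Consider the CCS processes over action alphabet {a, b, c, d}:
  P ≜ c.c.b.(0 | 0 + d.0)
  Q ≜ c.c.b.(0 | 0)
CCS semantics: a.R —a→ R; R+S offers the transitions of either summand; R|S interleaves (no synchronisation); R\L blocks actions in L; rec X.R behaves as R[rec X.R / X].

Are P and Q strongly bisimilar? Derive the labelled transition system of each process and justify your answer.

Reachable graph of P (5 states):
  s0 = c.c.b.(0 | 0 + d.0) | ··c··> s1
  s1 = c.b.(0 | 0 + d.0) | ··c··> s2
  s2 = b.(0 | 0 + d.0) | ··b··> s3
  s3 = 0 | 0 + d.0 | ··d··> s4
  s4 = 0 | ·
Reachable graph of Q (4 states):
  t0 = c.c.b.(0 | 0) | ··c··> t1
  t1 = c.b.(0 | 0) | ··c··> t2
  t2 = b.(0 | 0) | ··b··> t3
  t3 = 0 | 0 | ·
Bisimilarity quotient blocks:
  B0 = {s0}
  B1 = {s1}
  B2 = {s2}
  B3 = {s3}
  B4 = {s4, t3}
  B5 = {t0}
  B6 = {t1}
  B7 = {t2}
s0 ∈ B0, t0 ∈ B5 → different blocks

NO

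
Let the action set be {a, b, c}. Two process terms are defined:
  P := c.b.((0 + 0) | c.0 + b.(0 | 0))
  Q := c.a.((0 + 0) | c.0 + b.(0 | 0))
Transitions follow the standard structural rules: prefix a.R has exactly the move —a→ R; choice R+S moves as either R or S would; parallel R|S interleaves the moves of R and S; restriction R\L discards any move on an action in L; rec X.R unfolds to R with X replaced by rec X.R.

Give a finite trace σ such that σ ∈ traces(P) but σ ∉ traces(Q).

cb

LTS(P): 5 reachable states
  s0 = c.b.((0 + 0) | c.0 + b.(0 | 0)) :: --c--▸ s1
  s1 = b.((0 + 0) | c.0 + b.(0 | 0)) :: --b--▸ s2
  s2 = (0 + 0) | c.0 + b.(0 | 0) :: --b--▸ s3, --c--▸ s4
  s3 = 0 | 0 :: ∅
  s4 = (0 + 0) | 0 :: ∅
LTS(Q): 5 reachable states
  t0 = c.a.((0 + 0) | c.0 + b.(0 | 0)) :: --c--▸ t1
  t1 = a.((0 + 0) | c.0 + b.(0 | 0)) :: --a--▸ t2
  t2 = (0 + 0) | c.0 + b.(0 | 0) :: --b--▸ t3, --c--▸ t4
  t3 = 0 | 0 :: ∅
  t4 = (0 + 0) | 0 :: ∅
Run σ = ⟨cb⟩ on P: start {s0}
  [1] c ⇒ {s1}
  [2] b ⇒ {s2}
  — P admits the full trace.
Run σ = ⟨cb⟩ on Q: start {t0}
  [1] c ⇒ {t1}
  [2] b ⇒ ∅  — Q cannot continue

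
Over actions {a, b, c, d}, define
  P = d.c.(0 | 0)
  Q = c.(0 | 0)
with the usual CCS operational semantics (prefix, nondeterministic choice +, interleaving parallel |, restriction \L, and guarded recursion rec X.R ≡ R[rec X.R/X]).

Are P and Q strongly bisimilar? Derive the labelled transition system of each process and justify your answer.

P ≁ Q

LTS(P): 3 reachable states
  p0 = d.c.(0 | 0) :: =d=> p1
  p1 = c.(0 | 0) :: =c=> p2
  p2 = 0 | 0 :: (no moves)
LTS(Q): 2 reachable states
  q0 = c.(0 | 0) :: =c=> q1
  q1 = 0 | 0 :: (no moves)
Partition-refinement fixed point:
  B0 = {p0}
  B1 = {p1, q0}
  B2 = {p2, q1}
p0 ∈ B0, q0 ∈ B1 → different blocks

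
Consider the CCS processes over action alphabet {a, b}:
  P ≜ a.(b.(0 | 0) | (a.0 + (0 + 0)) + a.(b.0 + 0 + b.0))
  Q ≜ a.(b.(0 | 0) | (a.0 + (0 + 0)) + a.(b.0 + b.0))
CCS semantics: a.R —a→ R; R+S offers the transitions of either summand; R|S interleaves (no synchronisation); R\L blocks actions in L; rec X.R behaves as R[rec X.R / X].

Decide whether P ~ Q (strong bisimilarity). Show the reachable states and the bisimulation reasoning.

bisimilar

Reachable graph of P (7 states):
  s0 = a.(b.(0 | 0) | (a.0 + (0 + 0)) + a.(b.0 + 0 + b.0)) | --a--▸ s1
  s1 = b.(0 | 0) | (a.0 + (0 + 0)) + a.(b.0 + 0 + b.0) | --a--▸ s2, --a--▸ s3, --b--▸ s4
  s2 = b.(0 | 0) | 0 | --b--▸ s5
  s3 = b.0 + 0 + b.0 | --b--▸ s6
  s4 = 0 | 0 | (a.0 + (0 + 0)) | --a--▸ s5
  s5 = 0 | 0 | 0 | ∅
  s6 = 0 | ∅
Reachable graph of Q (7 states):
  t0 = a.(b.(0 | 0) | (a.0 + (0 + 0)) + a.(b.0 + b.0)) | --a--▸ t1
  t1 = b.(0 | 0) | (a.0 + (0 + 0)) + a.(b.0 + b.0) | --a--▸ t2, --a--▸ t3, --b--▸ t4
  t2 = b.(0 | 0) | 0 | --b--▸ t5
  t3 = b.0 + b.0 | --b--▸ t6
  t4 = 0 | 0 | (a.0 + (0 + 0)) | --a--▸ t5
  t5 = 0 | 0 | 0 | ∅
  t6 = 0 | ∅
Partition-refinement fixed point:
  B0 = {s0, t0}
  B1 = {s1, t1}
  B2 = {s4, t4}
  B3 = {s5, s6, t5, t6}
  B4 = {s2, s3, t2, t3}
s0 ∈ B0, t0 ∈ B0 → same block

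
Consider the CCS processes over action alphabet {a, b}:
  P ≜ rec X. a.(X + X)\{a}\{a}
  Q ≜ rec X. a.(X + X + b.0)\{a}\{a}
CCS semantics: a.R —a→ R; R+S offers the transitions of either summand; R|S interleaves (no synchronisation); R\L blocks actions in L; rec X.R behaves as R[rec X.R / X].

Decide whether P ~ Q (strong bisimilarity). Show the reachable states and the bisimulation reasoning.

P's transition system — 2 states:
  u0 = rec X. a.(X + X)\{a}\{a} ⊢ ··a··> u1
  u1 = ((rec X. a.(X + X)\{a}\{a}) + (rec X. a.(X + X)\{a}\{a}))\{a}\{a} ⊢ ·
Q's transition system — 3 states:
  v0 = rec X. a.(X + X + b.0)\{a}\{a} ⊢ ··a··> v1
  v1 = ((rec X. a.(X + X + b.0)\{a}\{a}) + (rec X. a.(X + X + b.0)\{a}\{a}) + b.0)\{a}\{a} ⊢ ··b··> v2
  v2 = 0\{a}\{a} ⊢ ·
Partition-refinement fixed point:
  B0 = {u0}
  B1 = {u1, v2}
  B2 = {v0}
  B3 = {v1}
u0 ∈ B0, v0 ∈ B2 → different blocks

NO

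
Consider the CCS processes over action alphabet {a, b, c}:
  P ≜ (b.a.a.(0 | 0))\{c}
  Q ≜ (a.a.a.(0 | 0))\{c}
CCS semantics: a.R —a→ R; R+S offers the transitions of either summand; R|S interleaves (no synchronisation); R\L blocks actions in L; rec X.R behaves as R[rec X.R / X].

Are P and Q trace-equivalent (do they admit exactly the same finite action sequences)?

LTS(P): 4 reachable states
  s0 = (b.a.a.(0 | 0))\{c} :: —b→ s1
  s1 = (a.a.(0 | 0))\{c} :: —a→ s2
  s2 = (a.(0 | 0))\{c} :: —a→ s3
  s3 = (0 | 0)\{c} :: ·
LTS(Q): 4 reachable states
  t0 = (a.a.a.(0 | 0))\{c} :: —a→ t1
  t1 = (a.a.(0 | 0))\{c} :: —a→ t2
  t2 = (a.(0 | 0))\{c} :: —a→ t3
  t3 = (0 | 0)\{c} :: ·
Executing b from P (initial set {s0}):
  step 1 (b): {s1}
  ✓ P
Executing b from Q (initial set {t0}):
  step 1 (b): ∅  — Q cannot continue

trace-distinct — witness ⟨b⟩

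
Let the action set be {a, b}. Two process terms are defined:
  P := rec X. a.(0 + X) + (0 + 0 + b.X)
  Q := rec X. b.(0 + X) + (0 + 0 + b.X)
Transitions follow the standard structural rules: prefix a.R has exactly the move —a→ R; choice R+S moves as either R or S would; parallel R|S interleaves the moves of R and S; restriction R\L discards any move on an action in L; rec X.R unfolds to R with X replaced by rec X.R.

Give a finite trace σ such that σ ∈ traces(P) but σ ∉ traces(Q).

Reachable graph of P (2 states):
  p0 = rec X. a.(0 + X) + (0 + 0 + b.X) | ··a··> p1, ··b··> p0
  p1 = 0 + (rec X. a.(0 + X) + (0 + 0 + b.X)) | ··a··> p1, ··b··> p0
Reachable graph of Q (2 states):
  q0 = rec X. b.(0 + X) + (0 + 0 + b.X) | ··b··> q0, ··b··> q1
  q1 = 0 + (rec X. b.(0 + X) + (0 + 0 + b.X)) | ··b··> q0, ··b··> q1
Run σ = ⟨a⟩ on P: start {p0}
  step 1 (a): {p1}
  ✓ P
Run σ = ⟨a⟩ on Q: start {q0}
  step 1 (a): no successor for Q

a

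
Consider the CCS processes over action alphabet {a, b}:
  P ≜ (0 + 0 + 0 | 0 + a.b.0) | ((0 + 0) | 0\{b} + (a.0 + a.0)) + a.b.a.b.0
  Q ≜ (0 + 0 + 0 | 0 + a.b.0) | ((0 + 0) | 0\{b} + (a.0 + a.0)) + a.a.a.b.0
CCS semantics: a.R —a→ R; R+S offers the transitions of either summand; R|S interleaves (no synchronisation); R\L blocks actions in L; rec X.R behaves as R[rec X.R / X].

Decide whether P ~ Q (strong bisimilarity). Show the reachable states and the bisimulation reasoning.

LTS(P): 10 reachable states
  p0 = (0 + 0 + 0 | 0 + a.b.0) | ((0 + 0) | 0\{b} + (a.0 + a.0)) + a.b.a.b.0 :: =a=> p1, =a=> p2, =a=> p3
  p1 = (0 + 0 + 0 | 0 + a.b.0) | 0 :: =a=> p4
  p2 = b.0 | ((0 + 0) | 0\{b} + (a.0 + a.0)) :: =a=> p4, =b=> p5
  p3 = b.a.b.0 :: =b=> p6
  p4 = b.0 | 0 :: =b=> p7
  p5 = 0 | ((0 + 0) | 0\{b} + (a.0 + a.0)) :: =a=> p7
  p6 = a.b.0 :: =a=> p8
  p7 = 0 | 0 :: stopped
  p8 = b.0 :: =b=> p9
  p9 = 0 :: stopped
LTS(Q): 10 reachable states
  q0 = (0 + 0 + 0 | 0 + a.b.0) | ((0 + 0) | 0\{b} + (a.0 + a.0)) + a.a.a.b.0 :: =a=> q1, =a=> q2, =a=> q3
  q1 = (0 + 0 + 0 | 0 + a.b.0) | 0 :: =a=> q4
  q2 = a.a.b.0 :: =a=> q5
  q3 = b.0 | ((0 + 0) | 0\{b} + (a.0 + a.0)) :: =a=> q4, =b=> q6
  q4 = b.0 | 0 :: =b=> q7
  q5 = a.b.0 :: =a=> q8
  q6 = 0 | ((0 + 0) | 0\{b} + (a.0 + a.0)) :: =a=> q7
  q7 = 0 | 0 :: stopped
  q8 = b.0 :: =b=> q9
  q9 = 0 :: stopped
Bisimilarity quotient blocks:
  B0 = {p0}
  B1 = {p2, q3}
  B2 = {p5, q6}
  B3 = {p7, p9, q7, q9}
  B4 = {p4, p8, q4, q8}
  B5 = {p3}
  B6 = {p1, p6, q1, q5}
  B7 = {q0}
  B8 = {q2}
p0 ∈ B0, q0 ∈ B7 → different blocks

not bisimilar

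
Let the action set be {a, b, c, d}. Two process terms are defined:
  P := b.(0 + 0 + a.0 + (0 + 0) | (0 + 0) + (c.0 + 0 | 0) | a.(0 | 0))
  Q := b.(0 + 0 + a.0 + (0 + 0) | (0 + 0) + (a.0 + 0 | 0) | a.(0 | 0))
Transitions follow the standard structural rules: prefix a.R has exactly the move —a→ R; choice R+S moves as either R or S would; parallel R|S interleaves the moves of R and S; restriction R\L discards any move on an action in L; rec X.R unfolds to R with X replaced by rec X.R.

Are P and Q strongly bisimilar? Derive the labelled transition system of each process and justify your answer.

LTS(P): 6 reachable states
  u0 = b.(0 + 0 + a.0 + (0 + 0) | (0 + 0) + (c.0 + 0 | 0) | a.(0 | 0)) → =b=> u1
  u1 = 0 + 0 + a.0 + (0 + 0) | (0 + 0) + (c.0 + 0 | 0) | a.(0 | 0) → =a=> u2, =a=> u3, =c=> u4
  u2 = (c.0 + 0 | 0) | (0 | 0) → =c=> u5
  u3 = 0 → stopped
  u4 = 0 | a.(0 | 0) → =a=> u5
  u5 = 0 | (0 | 0) → stopped
LTS(Q): 6 reachable states
  v0 = b.(0 + 0 + a.0 + (0 + 0) | (0 + 0) + (a.0 + 0 | 0) | a.(0 | 0)) → =b=> v1
  v1 = 0 + 0 + a.0 + (0 + 0) | (0 + 0) + (a.0 + 0 | 0) | a.(0 | 0) → =a=> v2, =a=> v3, =a=> v4
  v2 = (a.0 + 0 | 0) | (0 | 0) → =a=> v5
  v3 = 0 → stopped
  v4 = 0 | a.(0 | 0) → =a=> v5
  v5 = 0 | (0 | 0) → stopped
Coarsest stable partition (strong bisimilarity classes):
  B0 = {u0}
  B1 = {u1}
  B2 = {u3, u5, v3, v5}
  B3 = {u2}
  B4 = {u4, v2, v4}
  B5 = {v0}
  B6 = {v1}
u0 ∈ B0, v0 ∈ B5 → different blocks

not bisimilar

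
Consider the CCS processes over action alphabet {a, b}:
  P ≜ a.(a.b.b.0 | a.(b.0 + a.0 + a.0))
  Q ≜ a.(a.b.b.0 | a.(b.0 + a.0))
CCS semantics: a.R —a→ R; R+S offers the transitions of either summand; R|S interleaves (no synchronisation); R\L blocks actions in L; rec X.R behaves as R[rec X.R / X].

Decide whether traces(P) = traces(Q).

trace-equivalent

P's transition system — 13 states:
  u0 = a.(a.b.b.0 | a.(b.0 + a.0 + a.0)) → —a→ u1
  u1 = a.b.b.0 | a.(b.0 + a.0 + a.0) → —a→ u2, —a→ u3
  u2 = a.b.b.0 | (b.0 + a.0 + a.0) → —a→ u4, —a→ u5, —b→ u4
  u3 = b.b.0 | a.(b.0 + a.0 + a.0) → —a→ u5, —b→ u6
  u4 = a.b.b.0 | 0 → —a→ u7
  u5 = b.b.0 | (b.0 + a.0 + a.0) → —a→ u7, —b→ u7, —b→ u8
  u6 = b.0 | a.(b.0 + a.0 + a.0) → —a→ u8, —b→ u9
  u7 = b.b.0 | 0 → —b→ u10
  u8 = b.0 | (b.0 + a.0 + a.0) → —a→ u10, —b→ u10, —b→ u11
  u9 = 0 | a.(b.0 + a.0 + a.0) → —a→ u11
  u10 = b.0 | 0 → —b→ u12
  u11 = 0 | (b.0 + a.0 + a.0) → —a→ u12, —b→ u12
  u12 = 0 | 0 → stopped
Q's transition system — 13 states:
  v0 = a.(a.b.b.0 | a.(b.0 + a.0)) → —a→ v1
  v1 = a.b.b.0 | a.(b.0 + a.0) → —a→ v2, —a→ v3
  v2 = a.b.b.0 | (b.0 + a.0) → —a→ v4, —a→ v5, —b→ v4
  v3 = b.b.0 | a.(b.0 + a.0) → —a→ v5, —b→ v6
  v4 = a.b.b.0 | 0 → —a→ v7
  v5 = b.b.0 | (b.0 + a.0) → —a→ v7, —b→ v7, —b→ v8
  v6 = b.0 | a.(b.0 + a.0) → —a→ v8, —b→ v9
  v7 = b.b.0 | 0 → —b→ v10
  v8 = b.0 | (b.0 + a.0) → —a→ v10, —b→ v10, —b→ v11
  v9 = 0 | a.(b.0 + a.0) → —a→ v11
  v10 = b.0 | 0 → —b→ v12
  v11 = 0 | (b.0 + a.0) → —a→ v12, —b→ v12
  v12 = 0 | 0 → stopped
Coarsest stable partition (strong bisimilarity classes):
  B0 = {u0, v0}
  B1 = {u1, v1}
  B2 = {u2, v2}
  B3 = {u4, v4}
  B4 = {u7, v7}
  B5 = {u10, v10}
  B6 = {u12, v12}
  B7 = {u5, v5}
  B8 = {u8, v8}
  B9 = {u11, v11}
  B10 = {u3, v3}
  B11 = {u6, v6}
  B12 = {u9, v9}
u0 ∈ B0, v0 ∈ B0 → same block
Bisimilar ⇒ trace-equivalent.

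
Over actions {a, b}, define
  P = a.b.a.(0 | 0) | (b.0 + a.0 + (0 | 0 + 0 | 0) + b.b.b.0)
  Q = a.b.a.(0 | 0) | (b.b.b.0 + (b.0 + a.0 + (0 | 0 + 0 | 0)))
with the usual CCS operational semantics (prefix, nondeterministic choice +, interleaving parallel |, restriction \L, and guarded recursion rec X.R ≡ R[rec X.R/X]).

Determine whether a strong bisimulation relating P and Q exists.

Reachable graph of P (16 states):
  s0 = a.b.a.(0 | 0) | (b.0 + a.0 + (0 | 0 + 0 | 0) + b.b.b.0) :: --a--▸ s1, --a--▸ s2, --b--▸ s1, --b--▸ s3
  s1 = a.b.a.(0 | 0) | 0 :: --a--▸ s4
  s2 = b.a.(0 | 0) | (b.0 + a.0 + (0 | 0 + 0 | 0) + b.b.b.0) :: --a--▸ s4, --b--▸ s4, --b--▸ s5, --b--▸ s6
  s3 = a.b.a.(0 | 0) | b.b.0 :: --a--▸ s6, --b--▸ s7
  s4 = b.a.(0 | 0) | 0 :: --b--▸ s8
  s5 = a.(0 | 0) | (b.0 + a.0 + (0 | 0 + 0 | 0) + b.b.b.0) :: --a--▸ s8, --a--▸ s9, --b--▸ s10, --b--▸ s8
  s6 = b.a.(0 | 0) | b.b.0 :: --b--▸ s10, --b--▸ s11
  s7 = a.b.a.(0 | 0) | b.0 :: --a--▸ s11, --b--▸ s1
  s8 = a.(0 | 0) | 0 :: --a--▸ s12
  s9 = 0 | 0 | (b.0 + a.0 + (0 | 0 + 0 | 0) + b.b.b.0) :: --a--▸ s12, --b--▸ s12, --b--▸ s13
  s10 = a.(0 | 0) | b.b.0 :: --a--▸ s13, --b--▸ s14
  s11 = b.a.(0 | 0) | b.0 :: --b--▸ s14, --b--▸ s4
  s12 = 0 | 0 | 0 :: ·
  s13 = 0 | 0 | b.b.0 :: --b--▸ s15
  s14 = a.(0 | 0) | b.0 :: --a--▸ s15, --b--▸ s8
  s15 = 0 | 0 | b.0 :: --b--▸ s12
Reachable graph of Q (16 states):
  t0 = a.b.a.(0 | 0) | (b.b.b.0 + (b.0 + a.0 + (0 | 0 + 0 | 0))) :: --a--▸ t1, --a--▸ t2, --b--▸ t1, --b--▸ t3
  t1 = a.b.a.(0 | 0) | 0 :: --a--▸ t4
  t2 = b.a.(0 | 0) | (b.b.b.0 + (b.0 + a.0 + (0 | 0 + 0 | 0))) :: --a--▸ t4, --b--▸ t4, --b--▸ t5, --b--▸ t6
  t3 = a.b.a.(0 | 0) | b.b.0 :: --a--▸ t6, --b--▸ t7
  t4 = b.a.(0 | 0) | 0 :: --b--▸ t8
  t5 = a.(0 | 0) | (b.b.b.0 + (b.0 + a.0 + (0 | 0 + 0 | 0))) :: --a--▸ t8, --a--▸ t9, --b--▸ t10, --b--▸ t8
  t6 = b.a.(0 | 0) | b.b.0 :: --b--▸ t10, --b--▸ t11
  t7 = a.b.a.(0 | 0) | b.0 :: --a--▸ t11, --b--▸ t1
  t8 = a.(0 | 0) | 0 :: --a--▸ t12
  t9 = 0 | 0 | (b.b.b.0 + (b.0 + a.0 + (0 | 0 + 0 | 0))) :: --a--▸ t12, --b--▸ t12, --b--▸ t13
  t10 = a.(0 | 0) | b.b.0 :: --a--▸ t13, --b--▸ t14
  t11 = b.a.(0 | 0) | b.0 :: --b--▸ t14, --b--▸ t4
  t12 = 0 | 0 | 0 :: ·
  t13 = 0 | 0 | b.b.0 :: --b--▸ t15
  t14 = a.(0 | 0) | b.0 :: --a--▸ t15, --b--▸ t8
  t15 = 0 | 0 | b.0 :: --b--▸ t12
Partition-refinement fixed point:
  B0 = {s0, t0}
  B1 = {s1, t1}
  B2 = {s4, t4}
  B3 = {s8, t8}
  B4 = {s12, t12}
  B5 = {s3, t3}
  B6 = {s6, t6}
  B7 = {s11, t11}
  B8 = {s14, t14}
  B9 = {s15, t15}
  B10 = {s10, t10}
  B11 = {s13, t13}
  B12 = {s7, t7}
  B13 = {s2, t2}
  B14 = {s5, t5}
  B15 = {s9, t9}
s0 ∈ B0, t0 ∈ B0 → same block

bisimilar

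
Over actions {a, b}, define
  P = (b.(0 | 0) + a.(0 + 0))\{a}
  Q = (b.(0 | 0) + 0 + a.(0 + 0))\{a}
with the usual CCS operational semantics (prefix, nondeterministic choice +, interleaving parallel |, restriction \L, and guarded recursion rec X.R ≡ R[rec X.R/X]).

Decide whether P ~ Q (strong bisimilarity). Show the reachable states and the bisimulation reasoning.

bisimilar

Reachable graph of P (2 states):
  p0 = (b.(0 | 0) + a.(0 + 0))\{a} | --b--▸ p1
  p1 = (0 | 0)\{a} | ∅
Reachable graph of Q (2 states):
  q0 = (b.(0 | 0) + 0 + a.(0 + 0))\{a} | --b--▸ q1
  q1 = (0 | 0)\{a} | ∅
Coarsest stable partition (strong bisimilarity classes):
  B0 = {p0, q0}
  B1 = {p1, q1}
p0 ∈ B0, q0 ∈ B0 → same block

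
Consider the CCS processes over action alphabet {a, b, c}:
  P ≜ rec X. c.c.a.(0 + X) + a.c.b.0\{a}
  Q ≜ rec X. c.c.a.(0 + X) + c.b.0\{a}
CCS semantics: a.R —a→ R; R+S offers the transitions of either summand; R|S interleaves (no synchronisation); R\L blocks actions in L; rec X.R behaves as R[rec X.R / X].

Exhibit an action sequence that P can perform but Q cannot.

a

Reachable graph of P (7 states):
  u0 = rec X. c.c.a.(0 + X) + a.c.b.0\{a} has moves -a-> u1, -c-> u2
  u1 = c.b.0\{a} has moves -c-> u3
  u2 = c.a.(0 + (rec X. c.c.a.(0 + X) + a.c.b.0\{a})) has moves -c-> u4
  u3 = b.0\{a} has moves -b-> u5
  u4 = a.(0 + (rec X. c.c.a.(0 + X) + a.c.b.0\{a})) has moves -a-> u6
  u5 = 0\{a} has moves ∅
  u6 = 0 + (rec X. c.c.a.(0 + X) + a.c.b.0\{a}) has moves -a-> u1, -c-> u2
Reachable graph of Q (6 states):
  v0 = rec X. c.c.a.(0 + X) + c.b.0\{a} has moves -c-> v1, -c-> v2
  v1 = b.0\{a} has moves -b-> v3
  v2 = c.a.(0 + (rec X. c.c.a.(0 + X) + c.b.0\{a})) has moves -c-> v4
  v3 = 0\{a} has moves ∅
  v4 = a.(0 + (rec X. c.c.a.(0 + X) + c.b.0\{a})) has moves -a-> v5
  v5 = 0 + (rec X. c.c.a.(0 + X) + c.b.0\{a}) has moves -c-> v1, -c-> v2
Trace ⟨a⟩ through P, begin at {u0}:
  [1] a ⇒ {u1}
  P completes σ.
Trace ⟨a⟩ through Q, begin at {v0}:
  [1] a ⇒ ∅ (Q stuck)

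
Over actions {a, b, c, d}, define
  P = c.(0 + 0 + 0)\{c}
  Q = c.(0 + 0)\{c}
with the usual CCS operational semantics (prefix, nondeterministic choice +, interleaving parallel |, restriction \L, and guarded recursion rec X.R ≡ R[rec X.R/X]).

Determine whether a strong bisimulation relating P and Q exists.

P ~ Q

P's transition system — 2 states:
  p0 = c.(0 + 0 + 0)\{c} | ··c··> p1
  p1 = (0 + 0 + 0)\{c} | deadlocked
Q's transition system — 2 states:
  q0 = c.(0 + 0)\{c} | ··c··> q1
  q1 = (0 + 0)\{c} | deadlocked
Bisimilarity quotient blocks:
  B0 = {p0, q0}
  B1 = {p1, q1}
p0 ∈ B0, q0 ∈ B0 → same block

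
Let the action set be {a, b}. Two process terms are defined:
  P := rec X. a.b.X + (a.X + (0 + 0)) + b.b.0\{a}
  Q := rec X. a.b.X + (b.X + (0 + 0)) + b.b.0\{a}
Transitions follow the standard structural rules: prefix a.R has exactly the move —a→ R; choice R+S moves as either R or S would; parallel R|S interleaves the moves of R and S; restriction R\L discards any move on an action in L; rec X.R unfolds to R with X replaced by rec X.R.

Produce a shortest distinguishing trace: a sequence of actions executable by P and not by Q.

LTS(P): 4 reachable states
  u0 = rec X. a.b.X + (a.X + (0 + 0)) + b.b.0\{a} :: —a→ u0, —a→ u1, —b→ u2
  u1 = b.(rec X. a.b.X + (a.X + (0 + 0)) + b.b.0\{a}) :: —b→ u0
  u2 = b.0\{a} :: —b→ u3
  u3 = 0\{a} :: deadlocked
LTS(Q): 4 reachable states
  v0 = rec X. a.b.X + (b.X + (0 + 0)) + b.b.0\{a} :: —a→ v1, —b→ v0, —b→ v2
  v1 = b.(rec X. a.b.X + (b.X + (0 + 0)) + b.b.0\{a}) :: —b→ v0
  v2 = b.0\{a} :: —b→ v3
  v3 = 0\{a} :: deadlocked
Trace ⟨aa⟩ through P, begin at {u0}:
  after a @ step 1: {u0, u1}
  after a @ step 2: {u0, u1}
  ✓ P
Trace ⟨aa⟩ through Q, begin at {v0}:
  after a @ step 1: {v1}
  after a @ step 2: no successor for Q

aa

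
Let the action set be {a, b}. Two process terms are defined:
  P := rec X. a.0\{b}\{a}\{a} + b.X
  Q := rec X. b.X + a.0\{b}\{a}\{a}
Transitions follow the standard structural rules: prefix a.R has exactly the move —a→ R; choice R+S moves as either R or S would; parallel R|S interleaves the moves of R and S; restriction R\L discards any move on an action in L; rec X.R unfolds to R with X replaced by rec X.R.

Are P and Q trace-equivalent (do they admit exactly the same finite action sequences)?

YES

P's transition system — 2 states:
  s0 = rec X. a.0\{b}\{a}\{a} + b.X → =a=> s1, =b=> s0
  s1 = 0\{b}\{a}\{a} → (no moves)
Q's transition system — 2 states:
  t0 = rec X. b.X + a.0\{b}\{a}\{a} → =a=> t1, =b=> t0
  t1 = 0\{b}\{a}\{a} → (no moves)
Coarsest stable partition (strong bisimilarity classes):
  B0 = {s0, t0}
  B1 = {s1, t1}
s0 ∈ B0, t0 ∈ B0 → same block
Bisimilar ⇒ trace-equivalent.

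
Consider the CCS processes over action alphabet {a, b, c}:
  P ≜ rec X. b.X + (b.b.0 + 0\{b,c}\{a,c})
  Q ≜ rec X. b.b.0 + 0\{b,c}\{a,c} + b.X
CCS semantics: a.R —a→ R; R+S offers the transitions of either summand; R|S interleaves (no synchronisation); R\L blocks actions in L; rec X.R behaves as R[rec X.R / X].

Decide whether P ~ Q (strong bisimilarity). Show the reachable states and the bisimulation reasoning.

P ~ Q

Reachable graph of P (3 states):
  u0 = rec X. b.X + (b.b.0 + 0\{b,c}\{a,c}) ⊢ =b=> u0, =b=> u1
  u1 = b.0 ⊢ =b=> u2
  u2 = 0 ⊢ (no moves)
Reachable graph of Q (3 states):
  v0 = rec X. b.b.0 + 0\{b,c}\{a,c} + b.X ⊢ =b=> v0, =b=> v1
  v1 = b.0 ⊢ =b=> v2
  v2 = 0 ⊢ (no moves)
Coarsest stable partition (strong bisimilarity classes):
  B0 = {u0, v0}
  B1 = {u1, v1}
  B2 = {u2, v2}
u0 ∈ B0, v0 ∈ B0 → same block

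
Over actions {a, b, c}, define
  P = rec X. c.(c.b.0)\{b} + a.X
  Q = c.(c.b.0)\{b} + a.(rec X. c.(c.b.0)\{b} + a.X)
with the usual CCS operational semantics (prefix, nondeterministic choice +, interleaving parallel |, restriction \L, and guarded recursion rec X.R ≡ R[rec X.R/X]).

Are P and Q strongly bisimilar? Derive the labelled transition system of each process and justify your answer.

YES

P's transition system — 3 states:
  u0 = rec X. c.(c.b.0)\{b} + a.X | —a→ u0, —c→ u1
  u1 = (c.b.0)\{b} | —c→ u2
  u2 = (b.0)\{b} | (no moves)
Q's transition system — 4 states:
  v0 = c.(c.b.0)\{b} + a.(rec X. c.(c.b.0)\{b} + a.X) | —a→ v1, —c→ v2
  v1 = rec X. c.(c.b.0)\{b} + a.X | —a→ v1, —c→ v2
  v2 = (c.b.0)\{b} | —c→ v3
  v3 = (b.0)\{b} | (no moves)
Bisimilarity quotient blocks:
  B0 = {u0, v0, v1}
  B1 = {u1, v2}
  B2 = {u2, v3}
u0 ∈ B0, v0 ∈ B0 → same block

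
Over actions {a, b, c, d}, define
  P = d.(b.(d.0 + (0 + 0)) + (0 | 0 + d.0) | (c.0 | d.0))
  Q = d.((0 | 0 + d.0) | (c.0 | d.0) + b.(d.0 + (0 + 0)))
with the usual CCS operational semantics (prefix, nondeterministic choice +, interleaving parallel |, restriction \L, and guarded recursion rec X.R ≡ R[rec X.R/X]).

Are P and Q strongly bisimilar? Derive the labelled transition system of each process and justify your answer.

P's transition system — 11 states:
  s0 = d.(b.(d.0 + (0 + 0)) + (0 | 0 + d.0) | (c.0 | d.0)) has moves ··d··> s1
  s1 = b.(d.0 + (0 + 0)) + (0 | 0 + d.0) | (c.0 | d.0) has moves ··b··> s2, ··c··> s3, ··d··> s4, ··d··> s5
  s2 = d.0 + (0 + 0) has moves ··d··> s6
  s3 = (0 | 0 + d.0) | (0 | d.0) has moves ··d··> s7, ··d··> s8
  s4 = (0 | 0 + d.0) | (c.0 | 0) has moves ··c··> s7, ··d··> s9
  s5 = 0 | (c.0 | d.0) has moves ··c··> s8, ··d··> s9
  s6 = 0 has moves stopped
  s7 = (0 | 0 + d.0) | (0 | 0) has moves ··d··> s10
  s8 = 0 | (0 | d.0) has moves ··d··> s10
  s9 = 0 | (c.0 | 0) has moves ··c··> s10
  s10 = 0 | (0 | 0) has moves stopped
Q's transition system — 11 states:
  t0 = d.((0 | 0 + d.0) | (c.0 | d.0) + b.(d.0 + (0 + 0))) has moves ··d··> t1
  t1 = (0 | 0 + d.0) | (c.0 | d.0) + b.(d.0 + (0 + 0)) has moves ··b··> t2, ··c··> t3, ··d··> t4, ··d··> t5
  t2 = d.0 + (0 + 0) has moves ··d··> t6
  t3 = (0 | 0 + d.0) | (0 | d.0) has moves ··d··> t7, ··d··> t8
  t4 = (0 | 0 + d.0) | (c.0 | 0) has moves ··c··> t7, ··d··> t9
  t5 = 0 | (c.0 | d.0) has moves ··c··> t8, ··d··> t9
  t6 = 0 has moves stopped
  t7 = (0 | 0 + d.0) | (0 | 0) has moves ··d··> t10
  t8 = 0 | (0 | d.0) has moves ··d··> t10
  t9 = 0 | (c.0 | 0) has moves ··c··> t10
  t10 = 0 | (0 | 0) has moves stopped
Bisimilarity quotient blocks:
  B0 = {s0, t0}
  B1 = {s1, t1}
  B2 = {s3, t3}
  B3 = {s2, s7, s8, t2, t7, t8}
  B4 = {s10, s6, t10, t6}
  B5 = {s4, s5, t4, t5}
  B6 = {s9, t9}
s0 ∈ B0, t0 ∈ B0 → same block

P ~ Q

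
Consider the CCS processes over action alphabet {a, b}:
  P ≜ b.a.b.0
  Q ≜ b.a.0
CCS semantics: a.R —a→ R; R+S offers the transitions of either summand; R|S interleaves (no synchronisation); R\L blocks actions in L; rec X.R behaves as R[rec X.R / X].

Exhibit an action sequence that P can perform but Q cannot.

bab

LTS(P): 4 reachable states
  s0 = b.a.b.0 has moves ··b··> s1
  s1 = a.b.0 has moves ··a··> s2
  s2 = b.0 has moves ··b··> s3
  s3 = 0 has moves ·
LTS(Q): 3 reachable states
  t0 = b.a.0 has moves ··b··> t1
  t1 = a.0 has moves ··a··> t2
  t2 = 0 has moves ·
Executing bab from P (initial set {s0}):
  step 1 (b): {s1}
  step 2 (a): {s2}
  step 3 (b): {s3}
  P completes σ.
Executing bab from Q (initial set {t0}):
  step 1 (b): {t1}
  step 2 (a): {t2}
  step 3 (b): no successor for Q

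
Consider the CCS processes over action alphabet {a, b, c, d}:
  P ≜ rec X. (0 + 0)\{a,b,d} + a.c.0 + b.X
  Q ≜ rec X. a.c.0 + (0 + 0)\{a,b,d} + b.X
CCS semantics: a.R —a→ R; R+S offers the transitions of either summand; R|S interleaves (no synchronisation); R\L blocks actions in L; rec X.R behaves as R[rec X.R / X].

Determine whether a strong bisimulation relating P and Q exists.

Reachable graph of P (3 states):
  p0 = rec X. (0 + 0)\{a,b,d} + a.c.0 + b.X ⊢ —a→ p1, —b→ p0
  p1 = c.0 ⊢ —c→ p2
  p2 = 0 ⊢ ∅
Reachable graph of Q (3 states):
  q0 = rec X. a.c.0 + (0 + 0)\{a,b,d} + b.X ⊢ —a→ q1, —b→ q0
  q1 = c.0 ⊢ —c→ q2
  q2 = 0 ⊢ ∅
Partition-refinement fixed point:
  B0 = {p0, q0}
  B1 = {p1, q1}
  B2 = {p2, q2}
p0 ∈ B0, q0 ∈ B0 → same block

P ~ Q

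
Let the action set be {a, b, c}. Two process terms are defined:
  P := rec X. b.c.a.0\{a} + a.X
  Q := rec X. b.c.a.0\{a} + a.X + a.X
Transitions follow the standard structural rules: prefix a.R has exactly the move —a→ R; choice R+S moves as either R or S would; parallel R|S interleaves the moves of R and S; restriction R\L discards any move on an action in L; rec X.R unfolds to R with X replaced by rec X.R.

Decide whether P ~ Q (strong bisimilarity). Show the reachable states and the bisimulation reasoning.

P's transition system — 4 states:
  s0 = rec X. b.c.a.0\{a} + a.X :: -a-> s0, -b-> s1
  s1 = c.a.0\{a} :: -c-> s2
  s2 = a.0\{a} :: -a-> s3
  s3 = 0\{a} :: (no moves)
Q's transition system — 4 states:
  t0 = rec X. b.c.a.0\{a} + a.X + a.X :: -a-> t0, -b-> t1
  t1 = c.a.0\{a} :: -c-> t2
  t2 = a.0\{a} :: -a-> t3
  t3 = 0\{a} :: (no moves)
Bisimilarity quotient blocks:
  B0 = {s0, t0}
  B1 = {s1, t1}
  B2 = {s2, t2}
  B3 = {s3, t3}
s0 ∈ B0, t0 ∈ B0 → same block

bisimilar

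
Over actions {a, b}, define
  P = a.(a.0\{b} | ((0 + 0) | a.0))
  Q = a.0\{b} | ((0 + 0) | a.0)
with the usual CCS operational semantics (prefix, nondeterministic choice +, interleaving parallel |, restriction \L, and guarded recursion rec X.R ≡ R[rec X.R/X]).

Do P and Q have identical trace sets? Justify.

NO — witness ⟨aaa⟩

LTS(P): 5 reachable states
  p0 = a.(a.0\{b} | ((0 + 0) | a.0)) ⊢ —a→ p1
  p1 = a.0\{b} | ((0 + 0) | a.0) ⊢ —a→ p2, —a→ p3
  p2 = 0\{b} | ((0 + 0) | a.0) ⊢ —a→ p4
  p3 = a.0\{b} | ((0 + 0) | 0) ⊢ —a→ p4
  p4 = 0\{b} | ((0 + 0) | 0) ⊢ (no moves)
LTS(Q): 4 reachable states
  q0 = a.0\{b} | ((0 + 0) | a.0) ⊢ —a→ q1, —a→ q2
  q1 = 0\{b} | ((0 + 0) | a.0) ⊢ —a→ q3
  q2 = a.0\{b} | ((0 + 0) | 0) ⊢ —a→ q3
  q3 = 0\{b} | ((0 + 0) | 0) ⊢ (no moves)
Run σ = ⟨aaa⟩ on P: start {p0}
  [1] a ⇒ {p1}
  [2] a ⇒ {p2, p3}
  [3] a ⇒ {p4}
  ✓ P
Run σ = ⟨aaa⟩ on Q: start {q0}
  [1] a ⇒ {q1, q2}
  [2] a ⇒ {q3}
  [3] a ⇒ no successor for Q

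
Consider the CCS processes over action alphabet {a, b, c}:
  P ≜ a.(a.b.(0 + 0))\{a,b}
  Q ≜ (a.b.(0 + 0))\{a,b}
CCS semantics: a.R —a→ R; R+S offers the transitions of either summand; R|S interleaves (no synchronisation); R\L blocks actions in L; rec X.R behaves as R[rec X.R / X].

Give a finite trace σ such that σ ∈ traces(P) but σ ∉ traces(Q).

LTS(P): 2 reachable states
  m0 = a.(a.b.(0 + 0))\{a,b} → -a-> m1
  m1 = (a.b.(0 + 0))\{a,b} → ·
LTS(Q): 1 reachable states
  n0 = (a.b.(0 + 0))\{a,b} → ·
Executing a from P (initial set {m0}):
  after a @ step 1: {m1}
  P completes σ.
Executing a from Q (initial set {n0}):
  after a @ step 1: ∅  — Q cannot continue

a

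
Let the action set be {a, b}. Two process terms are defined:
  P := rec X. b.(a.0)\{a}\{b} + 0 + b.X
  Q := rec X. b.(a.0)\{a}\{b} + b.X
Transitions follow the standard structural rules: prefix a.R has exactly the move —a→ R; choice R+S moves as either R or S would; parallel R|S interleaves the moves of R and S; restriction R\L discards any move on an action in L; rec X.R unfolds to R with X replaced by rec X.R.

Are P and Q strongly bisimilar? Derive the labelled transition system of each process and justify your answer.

P's transition system — 2 states:
  m0 = rec X. b.(a.0)\{a}\{b} + 0 + b.X | —b→ m0, —b→ m1
  m1 = (a.0)\{a}\{b} | ∅
Q's transition system — 2 states:
  n0 = rec X. b.(a.0)\{a}\{b} + b.X | —b→ n0, —b→ n1
  n1 = (a.0)\{a}\{b} | ∅
Bisimilarity quotient blocks:
  B0 = {m0, n0}
  B1 = {m1, n1}
m0 ∈ B0, n0 ∈ B0 → same block

P ~ Q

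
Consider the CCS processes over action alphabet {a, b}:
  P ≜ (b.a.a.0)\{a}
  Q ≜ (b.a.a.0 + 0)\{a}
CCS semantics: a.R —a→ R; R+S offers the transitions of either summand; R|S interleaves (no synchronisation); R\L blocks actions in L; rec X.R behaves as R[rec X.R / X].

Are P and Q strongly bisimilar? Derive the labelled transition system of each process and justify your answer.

YES

LTS(P): 2 reachable states
  s0 = (b.a.a.0)\{a} has moves ··b··> s1
  s1 = (a.a.0)\{a} has moves stopped
LTS(Q): 2 reachable states
  t0 = (b.a.a.0 + 0)\{a} has moves ··b··> t1
  t1 = (a.a.0)\{a} has moves stopped
Partition-refinement fixed point:
  B0 = {s0, t0}
  B1 = {s1, t1}
s0 ∈ B0, t0 ∈ B0 → same block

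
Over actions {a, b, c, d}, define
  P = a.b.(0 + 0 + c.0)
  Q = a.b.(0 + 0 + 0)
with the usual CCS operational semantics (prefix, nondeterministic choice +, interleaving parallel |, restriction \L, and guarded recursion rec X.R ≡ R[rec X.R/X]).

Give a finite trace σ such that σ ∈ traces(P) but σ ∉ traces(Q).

abc

Reachable graph of P (4 states):
  s0 = a.b.(0 + 0 + c.0) ⊢ —a→ s1
  s1 = b.(0 + 0 + c.0) ⊢ —b→ s2
  s2 = 0 + 0 + c.0 ⊢ —c→ s3
  s3 = 0 ⊢ ·
Reachable graph of Q (3 states):
  t0 = a.b.(0 + 0 + 0) ⊢ —a→ t1
  t1 = b.(0 + 0 + 0) ⊢ —b→ t2
  t2 = 0 + 0 + 0 ⊢ ·
Run σ = ⟨abc⟩ on P: start {s0}
  [1] a ⇒ {s1}
  [2] b ⇒ {s2}
  [3] c ⇒ {s3}
  — P admits the full trace.
Run σ = ⟨abc⟩ on Q: start {t0}
  [1] a ⇒ {t1}
  [2] b ⇒ {t2}
  [3] c ⇒ no successor for Q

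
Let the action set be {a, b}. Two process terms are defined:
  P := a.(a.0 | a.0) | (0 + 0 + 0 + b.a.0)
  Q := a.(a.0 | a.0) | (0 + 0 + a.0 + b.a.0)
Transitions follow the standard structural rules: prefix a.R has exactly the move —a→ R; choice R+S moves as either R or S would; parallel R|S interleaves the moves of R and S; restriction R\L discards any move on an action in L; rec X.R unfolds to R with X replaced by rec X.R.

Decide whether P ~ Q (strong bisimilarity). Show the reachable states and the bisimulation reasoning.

P's transition system — 15 states:
  s0 = a.(a.0 | a.0) | (0 + 0 + 0 + b.a.0) ⊢ —a→ s1, —b→ s2
  s1 = a.0 | a.0 | (0 + 0 + 0 + b.a.0) ⊢ —a→ s3, —a→ s4, —b→ s5
  s2 = a.(a.0 | a.0) | a.0 ⊢ —a→ s5, —a→ s6
  s3 = 0 | a.0 | (0 + 0 + 0 + b.a.0) ⊢ —a→ s7, —b→ s8
  s4 = a.0 | 0 | (0 + 0 + 0 + b.a.0) ⊢ —a→ s7, —b→ s9
  s5 = a.0 | a.0 | a.0 ⊢ —a→ s10, —a→ s8, —a→ s9
  s6 = a.(a.0 | a.0) | 0 ⊢ —a→ s10
  s7 = 0 | 0 | (0 + 0 + 0 + b.a.0) ⊢ —b→ s11
  s8 = 0 | a.0 | a.0 ⊢ —a→ s11, —a→ s12
  s9 = a.0 | 0 | a.0 ⊢ —a→ s11, —a→ s13
  s10 = a.0 | a.0 | 0 ⊢ —a→ s12, —a→ s13
  s11 = 0 | 0 | a.0 ⊢ —a→ s14
  s12 = 0 | a.0 | 0 ⊢ —a→ s14
  s13 = a.0 | 0 | 0 ⊢ —a→ s14
  s14 = 0 | 0 | 0 ⊢ stopped
Q's transition system — 15 states:
  t0 = a.(a.0 | a.0) | (0 + 0 + a.0 + b.a.0) ⊢ —a→ t1, —a→ t2, —b→ t3
  t1 = a.(a.0 | a.0) | 0 ⊢ —a→ t4
  t2 = a.0 | a.0 | (0 + 0 + a.0 + b.a.0) ⊢ —a→ t4, —a→ t5, —a→ t6, —b→ t7
  t3 = a.(a.0 | a.0) | a.0 ⊢ —a→ t1, —a→ t7
  t4 = a.0 | a.0 | 0 ⊢ —a→ t8, —a→ t9
  t5 = 0 | a.0 | (0 + 0 + a.0 + b.a.0) ⊢ —a→ t10, —a→ t8, —b→ t11
  t6 = a.0 | 0 | (0 + 0 + a.0 + b.a.0) ⊢ —a→ t10, —a→ t9, —b→ t12
  t7 = a.0 | a.0 | a.0 ⊢ —a→ t11, —a→ t12, —a→ t4
  t8 = 0 | a.0 | 0 ⊢ —a→ t13
  t9 = a.0 | 0 | 0 ⊢ —a→ t13
  t10 = 0 | 0 | (0 + 0 + a.0 + b.a.0) ⊢ —a→ t13, —b→ t14
  t11 = 0 | a.0 | a.0 ⊢ —a→ t14, —a→ t8
  t12 = a.0 | 0 | a.0 ⊢ —a→ t14, —a→ t9
  t13 = 0 | 0 | 0 ⊢ stopped
  t14 = 0 | 0 | a.0 ⊢ —a→ t13
Partition-refinement fixed point:
  B0 = {s0}
  B1 = {s1}
  B2 = {s5, s6, t1, t7}
  B3 = {s10, s8, s9, t11, t12, t4}
  B4 = {s11, s12, s13, t14, t8, t9}
  B5 = {s14, t13}
  B6 = {s3, s4}
  B7 = {s7}
  B8 = {s2, t3}
  B9 = {t0}
  B10 = {t2}
  B11 = {t5, t6}
  B12 = {t10}
s0 ∈ B0, t0 ∈ B9 → different blocks

not bisimilar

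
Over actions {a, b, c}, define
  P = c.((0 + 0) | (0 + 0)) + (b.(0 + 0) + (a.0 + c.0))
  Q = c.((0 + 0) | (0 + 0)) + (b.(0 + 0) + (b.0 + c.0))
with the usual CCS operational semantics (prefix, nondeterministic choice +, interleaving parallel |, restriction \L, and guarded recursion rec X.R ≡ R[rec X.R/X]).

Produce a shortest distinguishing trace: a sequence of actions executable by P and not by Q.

Reachable graph of P (4 states):
  m0 = c.((0 + 0) | (0 + 0)) + (b.(0 + 0) + (a.0 + c.0)) ⊢ =a=> m1, =b=> m2, =c=> m1, =c=> m3
  m1 = 0 ⊢ ∅
  m2 = 0 + 0 ⊢ ∅
  m3 = (0 + 0) | (0 + 0) ⊢ ∅
Reachable graph of Q (4 states):
  n0 = c.((0 + 0) | (0 + 0)) + (b.(0 + 0) + (b.0 + c.0)) ⊢ =b=> n1, =b=> n2, =c=> n1, =c=> n3
  n1 = 0 ⊢ ∅
  n2 = 0 + 0 ⊢ ∅
  n3 = (0 + 0) | (0 + 0) ⊢ ∅
Run σ = ⟨a⟩ on P: start {m0}
  step 1 (a): {m1}
  P completes σ.
Run σ = ⟨a⟩ on Q: start {n0}
  step 1 (a): no successor for Q

a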